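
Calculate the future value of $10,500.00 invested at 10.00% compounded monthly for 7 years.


Compound interest formula: A = P(1 + r/n)^(nt)
A = $10,500.00 × (1 + 0.1/12)^(12 × 7)
Growth factor: (1 + 0.1/12)^84 = 2.007920
A = $10,500.00 × 2.007920
A = $21,083.16

A = P(1 + r/n)^(nt) = $21,083.16


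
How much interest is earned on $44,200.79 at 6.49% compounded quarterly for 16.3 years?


Compound interest earned = final amount − principal.
A = P(1 + r/n)^(nt) = $44,200.79 × (1 + 0.0649/4)^(4 × 16.3) = $126,232.12
Interest = A − P = $126,232.12 − $44,200.79 = $82,031.33

Interest = A - P = $82,031.33


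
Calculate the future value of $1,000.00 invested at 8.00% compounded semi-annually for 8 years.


Compound interest formula: A = P(1 + r/n)^(nt)
A = $1,000.00 × (1 + 0.08/2)^(2 × 8)
Growth factor: (1 + 0.08/2)^16 = 1.872981
A = $1,000.00 × 1.872981
A = $1,872.98

A = P(1 + r/n)^(nt) = $1,872.98


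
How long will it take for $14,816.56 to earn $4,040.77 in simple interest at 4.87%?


Rearrange the simple interest formula for t:
I = P × r × t  ⇒  t = I / (P × r)
t = $4,040.77 / ($14,816.56 × 0.0487)
t = 5.6

t = I/(P×r) = 5.6 years


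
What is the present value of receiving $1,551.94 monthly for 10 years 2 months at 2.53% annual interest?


Present value of an ordinary annuity: PV = PMT × (1 − (1 + r)^(−n)) / r
Monthly rate r = 0.0253/12 ≈ 0.00210833, n = 122
PV = $1,551.94 × (1 − (1 + 0.0253/12)^(−122)) / (0.0253/12)
PV = $1,551.94 × 107.473491
PV = $166,792.41

PV = PMT × (1-(1+r)^(-n))/r = $166,792.41


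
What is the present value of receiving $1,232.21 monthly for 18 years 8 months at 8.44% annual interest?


Present value of an ordinary annuity: PV = PMT × (1 − (1 + r)^(−n)) / r
Monthly rate r = 0.0844/12 ≈ 0.00703333, n = 224
PV = $1,232.21 × (1 − (1 + 0.0844/12)^(−224)) / (0.0844/12)
PV = $1,232.21 × 112.598795
PV = $138,745.36

PV = PMT × (1-(1+r)^(-n))/r = $138,745.36


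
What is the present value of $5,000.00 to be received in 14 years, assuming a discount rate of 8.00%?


Present value formula: PV = FV / (1 + r)^t
PV = $5,000.00 / (1 + 0.08)^14
PV = $5,000.00 / 2.9371936
PV = $1,702.31

PV = FV / (1 + r)^t = $1,702.31


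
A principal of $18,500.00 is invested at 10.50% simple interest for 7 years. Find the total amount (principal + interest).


Total amount formula: A = P(1 + rt) = P + P·r·t
Interest: I = P × r × t = $18,500.00 × 0.105 × 7 = $13,597.50
A = P + I = $18,500.00 + $13,597.50 = $32,097.50

A = P + I = P(1 + rt) = $32,097.50


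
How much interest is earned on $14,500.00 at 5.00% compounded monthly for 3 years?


Compound interest earned = final amount − principal.
A = P(1 + r/n)^(nt) = $14,500.00 × (1 + 0.05/12)^(12 × 3) = $16,841.35
Interest = A − P = $16,841.35 − $14,500.00 = $2,341.35

Interest = A - P = $2,341.35


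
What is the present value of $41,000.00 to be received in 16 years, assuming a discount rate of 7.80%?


Present value formula: PV = FV / (1 + r)^t
PV = $41,000.00 / (1 + 0.078)^16
PV = $41,000.00 / 3.325831
PV = $12,327.75

PV = FV / (1 + r)^t = $12,327.75


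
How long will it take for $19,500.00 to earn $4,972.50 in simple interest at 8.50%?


Rearrange the simple interest formula for t:
I = P × r × t  ⇒  t = I / (P × r)
t = $4,972.50 / ($19,500.00 × 0.085)
t = 3

t = I/(P×r) = 3 years


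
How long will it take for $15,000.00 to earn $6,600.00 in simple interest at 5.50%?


Rearrange the simple interest formula for t:
I = P × r × t  ⇒  t = I / (P × r)
t = $6,600.00 / ($15,000.00 × 0.055)
t = 8

t = I/(P×r) = 8 years


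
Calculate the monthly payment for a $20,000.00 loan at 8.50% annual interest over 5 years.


Loan payment formula: PMT = PV × r / (1 − (1 + r)^(−n))
Monthly rate r = 0.085/12 ≈ 0.00708333, n = 60 months
Denominator: 1 − (1 + 0.085/12)^(−60) = 0.345250
PMT = $20,000.00 × (0.085/12) / 0.345250
PMT = $410.33 per month

PMT = PV × r / (1-(1+r)^(-n)) = $410.33/month


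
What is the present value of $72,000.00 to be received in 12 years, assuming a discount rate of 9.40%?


Present value formula: PV = FV / (1 + r)^t
PV = $72,000.00 / (1 + 0.094)^12
PV = $72,000.00 / 2.939056
PV = $24,497.66

PV = FV / (1 + r)^t = $24,497.66


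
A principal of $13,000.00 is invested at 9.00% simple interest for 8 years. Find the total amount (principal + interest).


Total amount formula: A = P(1 + rt) = P + P·r·t
Interest: I = P × r × t = $13,000.00 × 0.09 × 8 = $9,360.00
A = P + I = $13,000.00 + $9,360.00 = $22,360.00

A = P + I = P(1 + rt) = $22,360.00


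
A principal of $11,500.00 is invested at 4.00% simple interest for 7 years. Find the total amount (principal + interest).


Total amount formula: A = P(1 + rt) = P + P·r·t
Interest: I = P × r × t = $11,500.00 × 0.04 × 7 = $3,220.00
A = P + I = $11,500.00 + $3,220.00 = $14,720.00

A = P + I = P(1 + rt) = $14,720.00


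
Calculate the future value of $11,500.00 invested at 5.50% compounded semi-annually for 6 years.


Compound interest formula: A = P(1 + r/n)^(nt)
A = $11,500.00 × (1 + 0.055/2)^(2 × 6)
Growth factor: (1 + 0.055/2)^12 = 1.3847838
A = $11,500.00 × 1.3847838
A = $15,925.01

A = P(1 + r/n)^(nt) = $15,925.01


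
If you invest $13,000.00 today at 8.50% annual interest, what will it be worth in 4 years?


Future value formula: FV = PV × (1 + r)^t
FV = $13,000.00 × (1 + 0.085)^4
FV = $13,000.00 × 1.3858587
FV = $18,016.16

FV = PV × (1 + r)^t = $18,016.16


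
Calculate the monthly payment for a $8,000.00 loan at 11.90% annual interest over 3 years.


Loan payment formula: PMT = PV × r / (1 − (1 + r)^(−n))
Monthly rate r = 0.119/12 ≈ 0.00991667, n = 36 months
Denominator: 1 − (1 + 0.119/12)^(−36) = 0.298996
PMT = $8,000.00 × (0.119/12) / 0.298996
PMT = $265.33 per month

PMT = PV × r / (1-(1+r)^(-n)) = $265.33/month


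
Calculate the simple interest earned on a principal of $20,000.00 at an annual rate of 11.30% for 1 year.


Simple interest formula: I = P × r × t
I = $20,000.00 × 0.113 × 1
I = $2,260.00

I = P × r × t = $2,260.00


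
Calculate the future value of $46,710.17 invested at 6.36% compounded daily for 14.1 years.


Compound interest formula: A = P(1 + r/n)^(nt)
A = $46,710.17 × (1 + 0.0636/365)^(365 × 14.1)
Growth factor: (1 + 0.0636/365)^5146.5 = 2.4514554
A = $46,710.17 × 2.4514554
A = $114,507.90

A = P(1 + r/n)^(nt) = $114,507.90


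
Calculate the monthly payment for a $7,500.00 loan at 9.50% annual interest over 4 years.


Loan payment formula: PMT = PV × r / (1 − (1 + r)^(−n))
Monthly rate r = 0.095/12 ≈ 0.00791667, n = 48 months
Denominator: 1 − (1 + 0.095/12)^(−48) = 0.315115
PMT = $7,500.00 × (0.095/12) / 0.315115
PMT = $188.42 per month

PMT = PV × r / (1-(1+r)^(-n)) = $188.42/month


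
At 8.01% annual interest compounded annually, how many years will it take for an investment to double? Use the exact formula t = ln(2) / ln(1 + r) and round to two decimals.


Doubling condition: (1 + r)^t = 2
Take ln of both sides: t × ln(1 + r) = ln(2)
t = ln(2) / ln(1 + r)
t = 0.693147 / 0.077054
t = 9.00

t = ln(2) / ln(1 + r) = 9.00 years


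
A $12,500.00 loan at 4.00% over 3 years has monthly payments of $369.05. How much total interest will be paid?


Total paid over the life of the loan = PMT × n.
Total paid = $369.05 × 36 = $13,285.80
Total interest = total paid − principal = $13,285.80 − $12,500.00 = $785.80

Total interest = (PMT × n) - PV = $785.80


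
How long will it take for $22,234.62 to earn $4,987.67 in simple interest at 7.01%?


Rearrange the simple interest formula for t:
I = P × r × t  ⇒  t = I / (P × r)
t = $4,987.67 / ($22,234.62 × 0.0701)
t = 3.2

t = I/(P×r) = 3.2 years


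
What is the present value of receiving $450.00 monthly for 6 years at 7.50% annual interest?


Present value of an ordinary annuity: PV = PMT × (1 − (1 + r)^(−n)) / r
Monthly rate r = 0.075/12 = 0.00625, n = 72
PV = $450.00 × (1 − (1 + 0.075/12)^(−72)) / (0.075/12)
PV = $450.00 × 57.836524
PV = $26,026.44

PV = PMT × (1-(1+r)^(-n))/r = $26,026.44


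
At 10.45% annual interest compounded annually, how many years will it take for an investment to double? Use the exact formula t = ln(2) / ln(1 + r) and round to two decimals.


Doubling condition: (1 + r)^t = 2
Take ln of both sides: t × ln(1 + r) = ln(2)
t = ln(2) / ln(1 + r)
t = 0.693147 / 0.099393
t = 6.97

t = ln(2) / ln(1 + r) = 6.97 years


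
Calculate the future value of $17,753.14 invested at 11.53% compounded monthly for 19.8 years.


Compound interest formula: A = P(1 + r/n)^(nt)
A = $17,753.14 × (1 + 0.1153/12)^(12 × 19.8)
Growth factor: (1 + 0.1153/12)^237.6 = 9.69918758
A = $17,753.14 × 9.69918758
A = $172,191.03

A = P(1 + r/n)^(nt) = $172,191.03


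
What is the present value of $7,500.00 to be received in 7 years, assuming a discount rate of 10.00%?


Present value formula: PV = FV / (1 + r)^t
PV = $7,500.00 / (1 + 0.1)^7
PV = $7,500.00 / 1.948717
PV = $3,848.69

PV = FV / (1 + r)^t = $3,848.69


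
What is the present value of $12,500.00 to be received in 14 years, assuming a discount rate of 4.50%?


Present value formula: PV = FV / (1 + r)^t
PV = $12,500.00 / (1 + 0.045)^14
PV = $12,500.00 / 1.851945
PV = $6,749.66

PV = FV / (1 + r)^t = $6,749.66


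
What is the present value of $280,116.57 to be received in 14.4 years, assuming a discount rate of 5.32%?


Present value formula: PV = FV / (1 + r)^t
PV = $280,116.57 / (1 + 0.0532)^14.4
PV = $280,116.57 / 2.109387
PV = $132,795.25

PV = FV / (1 + r)^t = $132,795.25


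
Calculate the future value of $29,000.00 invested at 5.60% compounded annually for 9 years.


Compound interest formula: A = P(1 + r/n)^(nt)
A = $29,000.00 × (1 + 0.056/1)^(1 × 9)
Growth factor: (1 + 0.056/1)^9 = 1.632959
A = $29,000.00 × 1.632959
A = $47,355.81

A = P(1 + r/n)^(nt) = $47,355.81


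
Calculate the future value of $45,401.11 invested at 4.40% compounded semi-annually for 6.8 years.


Compound interest formula: A = P(1 + r/n)^(nt)
A = $45,401.11 × (1 + 0.044/2)^(2 × 6.8)
Growth factor: (1 + 0.044/2)^13.6 = 1.3444114
A = $45,401.11 × 1.3444114
A = $61,037.77

A = P(1 + r/n)^(nt) = $61,037.77


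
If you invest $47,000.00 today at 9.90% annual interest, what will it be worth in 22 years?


Future value formula: FV = PV × (1 + r)^t
FV = $47,000.00 × (1 + 0.099)^22
FV = $47,000.00 × 7.979014
FV = $375,013.66

FV = PV × (1 + r)^t = $375,013.66


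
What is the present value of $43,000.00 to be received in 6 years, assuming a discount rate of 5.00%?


Present value formula: PV = FV / (1 + r)^t
PV = $43,000.00 / (1 + 0.05)^6
PV = $43,000.00 / 1.3400956
PV = $32,087.26

PV = FV / (1 + r)^t = $32,087.26


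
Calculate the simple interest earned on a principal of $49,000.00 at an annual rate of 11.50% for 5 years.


Simple interest formula: I = P × r × t
I = $49,000.00 × 0.115 × 5
I = $28,175.00

I = P × r × t = $28,175.00


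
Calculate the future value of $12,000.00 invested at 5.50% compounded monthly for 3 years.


Compound interest formula: A = P(1 + r/n)^(nt)
A = $12,000.00 × (1 + 0.055/12)^(12 × 3)
Growth factor: (1 + 0.055/12)^36 = 1.1789486
A = $12,000.00 × 1.1789486
A = $14,147.38

A = P(1 + r/n)^(nt) = $14,147.38


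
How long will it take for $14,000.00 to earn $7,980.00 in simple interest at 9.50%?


Rearrange the simple interest formula for t:
I = P × r × t  ⇒  t = I / (P × r)
t = $7,980.00 / ($14,000.00 × 0.095)
t = 6

t = I/(P×r) = 6 years


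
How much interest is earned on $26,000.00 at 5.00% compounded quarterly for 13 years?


Compound interest earned = final amount − principal.
A = P(1 + r/n)^(nt) = $26,000.00 × (1 + 0.05/4)^(4 × 13) = $49,603.81
Interest = A − P = $49,603.81 − $26,000.00 = $23,603.81

Interest = A - P = $23,603.81


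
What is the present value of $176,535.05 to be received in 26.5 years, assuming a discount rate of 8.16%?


Present value formula: PV = FV / (1 + r)^t
PV = $176,535.05 / (1 + 0.0816)^26.5
PV = $176,535.05 / 7.994052
PV = $22,083.30

PV = FV / (1 + r)^t = $22,083.30


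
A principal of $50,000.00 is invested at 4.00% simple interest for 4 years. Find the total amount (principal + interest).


Total amount formula: A = P(1 + rt) = P + P·r·t
Interest: I = P × r × t = $50,000.00 × 0.04 × 4 = $8,000.00
A = P + I = $50,000.00 + $8,000.00 = $58,000.00

A = P + I = P(1 + rt) = $58,000.00


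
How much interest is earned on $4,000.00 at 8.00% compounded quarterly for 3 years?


Compound interest earned = final amount − principal.
A = P(1 + r/n)^(nt) = $4,000.00 × (1 + 0.08/4)^(4 × 3) = $5,072.97
Interest = A − P = $5,072.97 − $4,000.00 = $1,072.97

Interest = A - P = $1,072.97


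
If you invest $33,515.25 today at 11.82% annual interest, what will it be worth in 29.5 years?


Future value formula: FV = PV × (1 + r)^t
FV = $33,515.25 × (1 + 0.1182)^29.5
FV = $33,515.25 × 26.9975835
FV = $904,830.76

FV = PV × (1 + r)^t = $904,830.76


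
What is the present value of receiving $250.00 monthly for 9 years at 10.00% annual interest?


Present value of an ordinary annuity: PV = PMT × (1 − (1 + r)^(−n)) / r
Monthly rate r = 0.1/12 ≈ 0.00833333, n = 108
PV = $250.00 × (1 − (1 + 0.1/12)^(−108)) / (0.1/12)
PV = $250.00 × 71.029355
PV = $17,757.34

PV = PMT × (1-(1+r)^(-n))/r = $17,757.34


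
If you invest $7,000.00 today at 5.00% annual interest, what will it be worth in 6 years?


Future value formula: FV = PV × (1 + r)^t
FV = $7,000.00 × (1 + 0.05)^6
FV = $7,000.00 × 1.340096
FV = $9,380.67

FV = PV × (1 + r)^t = $9,380.67


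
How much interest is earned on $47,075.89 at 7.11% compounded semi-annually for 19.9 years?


Compound interest earned = final amount − principal.
A = P(1 + r/n)^(nt) = $47,075.89 × (1 + 0.0711/2)^(2 × 19.9) = $189,063.30
Interest = A − P = $189,063.30 − $47,075.89 = $141,987.41

Interest = A - P = $141,987.41


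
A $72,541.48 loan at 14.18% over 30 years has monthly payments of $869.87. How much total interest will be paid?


Total paid over the life of the loan = PMT × n.
Total paid = $869.87 × 360 = $313,153.20
Total interest = total paid − principal = $313,153.20 − $72,541.48 = $240,611.72

Total interest = (PMT × n) - PV = $240,611.72


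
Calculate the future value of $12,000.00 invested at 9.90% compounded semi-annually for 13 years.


Compound interest formula: A = P(1 + r/n)^(nt)
A = $12,000.00 × (1 + 0.099/2)^(2 × 13)
Growth factor: (1 + 0.099/2)^26 = 3.511911
A = $12,000.00 × 3.511911
A = $42,142.93

A = P(1 + r/n)^(nt) = $42,142.93


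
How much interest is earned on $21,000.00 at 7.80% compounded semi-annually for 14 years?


Compound interest earned = final amount − principal.
A = P(1 + r/n)^(nt) = $21,000.00 × (1 + 0.078/2)^(2 × 14) = $61,299.17
Interest = A − P = $61,299.17 − $21,000.00 = $40,299.17

Interest = A - P = $40,299.17


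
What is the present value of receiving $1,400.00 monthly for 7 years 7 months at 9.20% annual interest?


Present value of an ordinary annuity: PV = PMT × (1 − (1 + r)^(−n)) / r
Monthly rate r = 0.092/12 ≈ 0.00766667, n = 91
PV = $1,400.00 × (1 − (1 + 0.092/12)^(−91)) / (0.092/12)
PV = $1,400.00 × 65.338498
PV = $91,473.90

PV = PMT × (1-(1+r)^(-n))/r = $91,473.90


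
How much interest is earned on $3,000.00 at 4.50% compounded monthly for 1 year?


Compound interest earned = final amount − principal.
A = P(1 + r/n)^(nt) = $3,000.00 × (1 + 0.045/12)^(12 × 1) = $3,137.82
Interest = A − P = $3,137.82 − $3,000.00 = $137.82

Interest = A - P = $137.82


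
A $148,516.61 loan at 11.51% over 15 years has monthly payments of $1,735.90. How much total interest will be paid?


Total paid over the life of the loan = PMT × n.
Total paid = $1,735.90 × 180 = $312,462.00
Total interest = total paid − principal = $312,462.00 − $148,516.61 = $163,945.39

Total interest = (PMT × n) - PV = $163,945.39


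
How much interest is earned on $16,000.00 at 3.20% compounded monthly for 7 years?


Compound interest earned = final amount − principal.
A = P(1 + r/n)^(nt) = $16,000.00 × (1 + 0.032/12)^(12 × 7) = $20,011.17
Interest = A − P = $20,011.17 − $16,000.00 = $4,011.17

Interest = A - P = $4,011.17


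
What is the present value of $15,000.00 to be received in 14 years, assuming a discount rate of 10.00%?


Present value formula: PV = FV / (1 + r)^t
PV = $15,000.00 / (1 + 0.1)^14
PV = $15,000.00 / 3.797498
PV = $3,949.97

PV = FV / (1 + r)^t = $3,949.97


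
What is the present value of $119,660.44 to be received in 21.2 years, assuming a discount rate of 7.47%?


Present value formula: PV = FV / (1 + r)^t
PV = $119,660.44 / (1 + 0.0747)^21.2
PV = $119,660.44 / 4.605637
PV = $25,981.30

PV = FV / (1 + r)^t = $25,981.30


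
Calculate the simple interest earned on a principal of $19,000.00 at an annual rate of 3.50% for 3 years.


Simple interest formula: I = P × r × t
I = $19,000.00 × 0.035 × 3
I = $1,995.00

I = P × r × t = $1,995.00


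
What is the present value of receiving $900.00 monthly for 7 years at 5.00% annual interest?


Present value of an ordinary annuity: PV = PMT × (1 − (1 + r)^(−n)) / r
Monthly rate r = 0.05/12 ≈ 0.00416667, n = 84
PV = $900.00 × (1 − (1 + 0.05/12)^(−84)) / (0.05/12)
PV = $900.00 × 70.751835
PV = $63,676.65

PV = PMT × (1-(1+r)^(-n))/r = $63,676.65


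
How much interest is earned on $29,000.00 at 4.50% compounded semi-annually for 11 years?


Compound interest earned = final amount − principal.
A = P(1 + r/n)^(nt) = $29,000.00 × (1 + 0.045/2)^(2 × 11) = $47,314.14
Interest = A − P = $47,314.14 − $29,000.00 = $18,314.14

Interest = A - P = $18,314.14


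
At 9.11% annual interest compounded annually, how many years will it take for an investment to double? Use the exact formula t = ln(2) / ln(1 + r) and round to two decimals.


Doubling condition: (1 + r)^t = 2
Take ln of both sides: t × ln(1 + r) = ln(2)
t = ln(2) / ln(1 + r)
t = 0.693147 / 0.087186
t = 7.95

t = ln(2) / ln(1 + r) = 7.95 years


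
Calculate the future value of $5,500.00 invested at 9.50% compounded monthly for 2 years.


Compound interest formula: A = P(1 + r/n)^(nt)
A = $5,500.00 × (1 + 0.095/12)^(12 × 2)
Growth factor: (1 + 0.095/12)^24 = 1.208345
A = $5,500.00 × 1.208345
A = $6,645.90

A = P(1 + r/n)^(nt) = $6,645.90


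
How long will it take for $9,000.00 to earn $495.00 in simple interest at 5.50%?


Rearrange the simple interest formula for t:
I = P × r × t  ⇒  t = I / (P × r)
t = $495.00 / ($9,000.00 × 0.055)
t = 1

t = I/(P×r) = 1 year


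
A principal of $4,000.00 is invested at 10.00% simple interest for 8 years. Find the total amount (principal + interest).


Total amount formula: A = P(1 + rt) = P + P·r·t
Interest: I = P × r × t = $4,000.00 × 0.1 × 8 = $3,200.00
A = P + I = $4,000.00 + $3,200.00 = $7,200.00

A = P + I = P(1 + rt) = $7,200.00


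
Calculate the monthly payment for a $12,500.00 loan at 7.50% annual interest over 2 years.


Loan payment formula: PMT = PV × r / (1 − (1 + r)^(−n))
Monthly rate r = 0.075/12 = 0.00625, n = 24 months
Denominator: 1 − (1 + 0.075/12)^(−24) = 0.13889015
PMT = $12,500.00 × (0.075/12) / 0.13889015
PMT = $562.49 per month

PMT = PV × r / (1-(1+r)^(-n)) = $562.49/month


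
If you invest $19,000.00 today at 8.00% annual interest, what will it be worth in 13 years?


Future value formula: FV = PV × (1 + r)^t
FV = $19,000.00 × (1 + 0.08)^13
FV = $19,000.00 × 2.7196237
FV = $51,672.85

FV = PV × (1 + r)^t = $51,672.85


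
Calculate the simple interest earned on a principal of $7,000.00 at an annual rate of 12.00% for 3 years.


Simple interest formula: I = P × r × t
I = $7,000.00 × 0.12 × 3
I = $2,520.00

I = P × r × t = $2,520.00


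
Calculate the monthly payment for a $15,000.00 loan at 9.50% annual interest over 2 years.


Loan payment formula: PMT = PV × r / (1 − (1 + r)^(−n))
Monthly rate r = 0.095/12 ≈ 0.00791667, n = 24 months
Denominator: 1 − (1 + 0.095/12)^(−24) = 0.172422
PMT = $15,000.00 × (0.095/12) / 0.172422
PMT = $688.72 per month

PMT = PV × r / (1-(1+r)^(-n)) = $688.72/month


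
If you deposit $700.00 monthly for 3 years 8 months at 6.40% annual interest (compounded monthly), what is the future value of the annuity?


Future value of an ordinary annuity: FV = PMT × ((1 + r)^n − 1) / r
Monthly rate r = 0.064/12 ≈ 0.00533333, n = 44
FV = $700.00 × ((1 + 0.064/12)^44 − 1) / (0.064/12)
FV = $700.00 × 49.443556
FV = $34,610.49

FV = PMT × ((1+r)^n - 1)/r = $34,610.49


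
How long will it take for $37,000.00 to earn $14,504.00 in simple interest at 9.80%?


Rearrange the simple interest formula for t:
I = P × r × t  ⇒  t = I / (P × r)
t = $14,504.00 / ($37,000.00 × 0.098)
t = 4

t = I/(P×r) = 4 years


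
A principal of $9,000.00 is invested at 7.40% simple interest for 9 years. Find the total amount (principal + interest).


Total amount formula: A = P(1 + rt) = P + P·r·t
Interest: I = P × r × t = $9,000.00 × 0.074 × 9 = $5,994.00
A = P + I = $9,000.00 + $5,994.00 = $14,994.00

A = P + I = P(1 + rt) = $14,994.00


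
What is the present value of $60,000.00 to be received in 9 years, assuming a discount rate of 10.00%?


Present value formula: PV = FV / (1 + r)^t
PV = $60,000.00 / (1 + 0.1)^9
PV = $60,000.00 / 2.3579477
PV = $25,445.86

PV = FV / (1 + r)^t = $25,445.86


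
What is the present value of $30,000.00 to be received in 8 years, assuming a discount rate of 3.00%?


Present value formula: PV = FV / (1 + r)^t
PV = $30,000.00 / (1 + 0.03)^8
PV = $30,000.00 / 1.266770
PV = $23,682.28

PV = FV / (1 + r)^t = $23,682.28


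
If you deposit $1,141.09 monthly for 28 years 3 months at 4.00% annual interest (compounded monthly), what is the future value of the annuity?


Future value of an ordinary annuity: FV = PMT × ((1 + r)^n − 1) / r
Monthly rate r = 0.04/12 ≈ 0.00333333, n = 339
FV = $1,141.09 × ((1 + 0.04/12)^339 − 1) / (0.04/12)
FV = $1,141.09 × 626.953420
FV = $715,410.28

FV = PMT × ((1+r)^n - 1)/r = $715,410.28


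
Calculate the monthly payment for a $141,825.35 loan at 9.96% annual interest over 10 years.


Loan payment formula: PMT = PV × r / (1 − (1 + r)^(−n))
Monthly rate r = 0.0996/12 = 0.0083, n = 120 months
Denominator: 1 − (1 + 0.0996/12)^(−120) = 0.629125
PMT = $141,825.35 × (0.0996/12) / 0.629125
PMT = $1,871.09 per month

PMT = PV × r / (1-(1+r)^(-n)) = $1,871.09/month


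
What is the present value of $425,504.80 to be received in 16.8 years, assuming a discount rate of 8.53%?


Present value formula: PV = FV / (1 + r)^t
PV = $425,504.80 / (1 + 0.0853)^16.8
PV = $425,504.80 / 3.9558215
PV = $107,564.21

PV = FV / (1 + r)^t = $107,564.21


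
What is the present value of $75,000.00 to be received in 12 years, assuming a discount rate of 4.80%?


Present value formula: PV = FV / (1 + r)^t
PV = $75,000.00 / (1 + 0.048)^12
PV = $75,000.00 / 1.7552355
PV = $42,729.31

PV = FV / (1 + r)^t = $42,729.31


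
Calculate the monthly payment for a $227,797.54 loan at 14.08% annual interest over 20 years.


Loan payment formula: PMT = PV × r / (1 − (1 + r)^(−n))
Monthly rate r = 0.1408/12 ≈ 0.01173333, n = 240 months
Denominator: 1 − (1 + 0.1408/12)^(−240) = 0.939166
PMT = $227,797.54 × (0.1408/12) / 0.939166
PMT = $2,845.96 per month

PMT = PV × r / (1-(1+r)^(-n)) = $2,845.96/month


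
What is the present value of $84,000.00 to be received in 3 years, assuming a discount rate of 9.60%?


Present value formula: PV = FV / (1 + r)^t
PV = $84,000.00 / (1 + 0.096)^3
PV = $84,000.00 / 1.3165327
PV = $63,803.96

PV = FV / (1 + r)^t = $63,803.96


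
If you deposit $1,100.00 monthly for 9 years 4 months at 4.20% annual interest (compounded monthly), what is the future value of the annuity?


Future value of an ordinary annuity: FV = PMT × ((1 + r)^n − 1) / r
Monthly rate r = 0.042/12 = 0.0035, n = 112
FV = $1,100.00 × ((1 + 0.042/12)^112 − 1) / (0.042/12)
FV = $1,100.00 × 136.835767
FV = $150,519.34

FV = PMT × ((1+r)^n - 1)/r = $150,519.34


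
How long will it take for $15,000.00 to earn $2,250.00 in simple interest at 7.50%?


Rearrange the simple interest formula for t:
I = P × r × t  ⇒  t = I / (P × r)
t = $2,250.00 / ($15,000.00 × 0.075)
t = 2

t = I/(P×r) = 2 years


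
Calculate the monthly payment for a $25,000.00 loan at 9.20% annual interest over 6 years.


Loan payment formula: PMT = PV × r / (1 − (1 + r)^(−n))
Monthly rate r = 0.092/12 ≈ 0.00766667, n = 72 months
Denominator: 1 − (1 + 0.092/12)^(−72) = 0.422989
PMT = $25,000.00 × (0.092/12) / 0.422989
PMT = $453.12 per month

PMT = PV × r / (1-(1+r)^(-n)) = $453.12/month


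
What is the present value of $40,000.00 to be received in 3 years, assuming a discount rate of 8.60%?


Present value formula: PV = FV / (1 + r)^t
PV = $40,000.00 / (1 + 0.086)^3
PV = $40,000.00 / 1.2808241
PV = $31,229.89

PV = FV / (1 + r)^t = $31,229.89


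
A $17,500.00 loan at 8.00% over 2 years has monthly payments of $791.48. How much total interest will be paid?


Total paid over the life of the loan = PMT × n.
Total paid = $791.48 × 24 = $18,995.52
Total interest = total paid − principal = $18,995.52 − $17,500.00 = $1,495.52

Total interest = (PMT × n) - PV = $1,495.52


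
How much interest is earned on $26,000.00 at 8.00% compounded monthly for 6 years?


Compound interest earned = final amount − principal.
A = P(1 + r/n)^(nt) = $26,000.00 × (1 + 0.08/12)^(12 × 6) = $41,951.06
Interest = A − P = $41,951.06 − $26,000.00 = $15,951.06

Interest = A - P = $15,951.06


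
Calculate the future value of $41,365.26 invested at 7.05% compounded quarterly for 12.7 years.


Compound interest formula: A = P(1 + r/n)^(nt)
A = $41,365.26 × (1 + 0.0705/4)^(4 × 12.7)
Growth factor: (1 + 0.0705/4)^50.8 = 2.429174
A = $41,365.26 × 2.429174
A = $100,483.41

A = P(1 + r/n)^(nt) = $100,483.41


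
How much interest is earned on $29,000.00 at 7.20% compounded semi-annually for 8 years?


Compound interest earned = final amount − principal.
A = P(1 + r/n)^(nt) = $29,000.00 × (1 + 0.072/2)^(2 × 8) = $51,068.62
Interest = A − P = $51,068.62 − $29,000.00 = $22,068.62

Interest = A - P = $22,068.62


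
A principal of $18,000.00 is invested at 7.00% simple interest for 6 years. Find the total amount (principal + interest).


Total amount formula: A = P(1 + rt) = P + P·r·t
Interest: I = P × r × t = $18,000.00 × 0.07 × 6 = $7,560.00
A = P + I = $18,000.00 + $7,560.00 = $25,560.00

A = P + I = P(1 + rt) = $25,560.00


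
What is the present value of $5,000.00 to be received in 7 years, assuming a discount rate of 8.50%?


Present value formula: PV = FV / (1 + r)^t
PV = $5,000.00 / (1 + 0.085)^7
PV = $5,000.00 / 1.770142
PV = $2,824.63

PV = FV / (1 + r)^t = $2,824.63


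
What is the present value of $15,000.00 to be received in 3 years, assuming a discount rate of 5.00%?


Present value formula: PV = FV / (1 + r)^t
PV = $15,000.00 / (1 + 0.05)^3
PV = $15,000.00 / 1.157625
PV = $12,957.56

PV = FV / (1 + r)^t = $12,957.56


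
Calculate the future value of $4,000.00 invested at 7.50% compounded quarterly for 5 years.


Compound interest formula: A = P(1 + r/n)^(nt)
A = $4,000.00 × (1 + 0.075/4)^(4 × 5)
Growth factor: (1 + 0.075/4)^20 = 1.449948
A = $4,000.00 × 1.449948
A = $5,799.79

A = P(1 + r/n)^(nt) = $5,799.79


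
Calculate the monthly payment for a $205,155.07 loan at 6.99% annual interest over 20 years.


Loan payment formula: PMT = PV × r / (1 − (1 + r)^(−n))
Monthly rate r = 0.0699/12 = 0.005825, n = 240 months
Denominator: 1 − (1 + 0.0699/12)^(−240) = 0.751905
PMT = $205,155.07 × (0.0699/12) / 0.751905
PMT = $1,589.33 per month

PMT = PV × r / (1-(1+r)^(-n)) = $1,589.33/month


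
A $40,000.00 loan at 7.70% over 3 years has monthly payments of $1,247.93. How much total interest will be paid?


Total paid over the life of the loan = PMT × n.
Total paid = $1,247.93 × 36 = $44,925.48
Total interest = total paid − principal = $44,925.48 − $40,000.00 = $4,925.48

Total interest = (PMT × n) - PV = $4,925.48


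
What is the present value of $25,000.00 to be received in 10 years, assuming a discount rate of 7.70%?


Present value formula: PV = FV / (1 + r)^t
PV = $25,000.00 / (1 + 0.077)^10
PV = $25,000.00 / 2.099699
PV = $11,906.47

PV = FV / (1 + r)^t = $11,906.47


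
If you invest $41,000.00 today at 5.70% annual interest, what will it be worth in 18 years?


Future value formula: FV = PV × (1 + r)^t
FV = $41,000.00 × (1 + 0.057)^18
FV = $41,000.00 × 2.7123752
FV = $111,207.38

FV = PV × (1 + r)^t = $111,207.38


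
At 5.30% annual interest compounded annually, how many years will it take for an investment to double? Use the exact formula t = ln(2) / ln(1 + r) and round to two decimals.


Doubling condition: (1 + r)^t = 2
Take ln of both sides: t × ln(1 + r) = ln(2)
t = ln(2) / ln(1 + r)
t = 0.693147 / 0.051643
t = 13.42

t = ln(2) / ln(1 + r) = 13.42 years


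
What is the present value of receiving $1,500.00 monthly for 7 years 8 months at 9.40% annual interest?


Present value of an ordinary annuity: PV = PMT × (1 − (1 + r)^(−n)) / r
Monthly rate r = 0.094/12 ≈ 0.00783333, n = 92
PV = $1,500.00 × (1 − (1 + 0.094/12)^(−92)) / (0.094/12)
PV = $1,500.00 × 65.387789
PV = $98,081.68

PV = PMT × (1-(1+r)^(-n))/r = $98,081.68


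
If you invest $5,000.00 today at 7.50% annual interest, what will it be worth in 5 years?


Future value formula: FV = PV × (1 + r)^t
FV = $5,000.00 × (1 + 0.075)^5
FV = $5,000.00 × 1.4356293
FV = $7,178.15

FV = PV × (1 + r)^t = $7,178.15


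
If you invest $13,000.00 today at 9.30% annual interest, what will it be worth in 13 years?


Future value formula: FV = PV × (1 + r)^t
FV = $13,000.00 × (1 + 0.093)^13
FV = $13,000.00 × 3.1773284
FV = $41,305.27

FV = PV × (1 + r)^t = $41,305.27


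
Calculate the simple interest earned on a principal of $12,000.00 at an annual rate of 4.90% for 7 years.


Simple interest formula: I = P × r × t
I = $12,000.00 × 0.049 × 7
I = $4,116.00

I = P × r × t = $4,116.00


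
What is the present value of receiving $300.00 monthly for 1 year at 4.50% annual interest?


Present value of an ordinary annuity: PV = PMT × (1 − (1 + r)^(−n)) / r
Monthly rate r = 0.045/12 = 0.00375, n = 12
PV = $300.00 × (1 − (1 + 0.045/12)^(−12)) / (0.045/12)
PV = $300.00 × 11.712548
PV = $3,513.76

PV = PMT × (1-(1+r)^(-n))/r = $3,513.76


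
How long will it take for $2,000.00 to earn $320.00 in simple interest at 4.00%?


Rearrange the simple interest formula for t:
I = P × r × t  ⇒  t = I / (P × r)
t = $320.00 / ($2,000.00 × 0.04)
t = 4

t = I/(P×r) = 4 years


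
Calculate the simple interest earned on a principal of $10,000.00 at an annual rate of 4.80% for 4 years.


Simple interest formula: I = P × r × t
I = $10,000.00 × 0.048 × 4
I = $1,920.00

I = P × r × t = $1,920.00


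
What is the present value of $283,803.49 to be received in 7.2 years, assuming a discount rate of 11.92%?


Present value formula: PV = FV / (1 + r)^t
PV = $283,803.49 / (1 + 0.1192)^7.2
PV = $283,803.49 / 2.249756
PV = $126,148.56

PV = FV / (1 + r)^t = $126,148.56


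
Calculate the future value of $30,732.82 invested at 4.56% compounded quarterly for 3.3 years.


Compound interest formula: A = P(1 + r/n)^(nt)
A = $30,732.82 × (1 + 0.0456/4)^(4 × 3.3)
Growth factor: (1 + 0.0456/4)^13.2 = 1.161403
A = $30,732.82 × 1.161403
A = $35,693.19

A = P(1 + r/n)^(nt) = $35,693.19


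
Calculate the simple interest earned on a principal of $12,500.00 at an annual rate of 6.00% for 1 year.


Simple interest formula: I = P × r × t
I = $12,500.00 × 0.06 × 1
I = $750.00

I = P × r × t = $750.00


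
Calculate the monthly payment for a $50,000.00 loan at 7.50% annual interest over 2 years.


Loan payment formula: PMT = PV × r / (1 − (1 + r)^(−n))
Monthly rate r = 0.075/12 = 0.00625, n = 24 months
Denominator: 1 − (1 + 0.075/12)^(−24) = 0.138890
PMT = $50,000.00 × (0.075/12) / 0.138890
PMT = $2,249.98 per month

PMT = PV × r / (1-(1+r)^(-n)) = $2,249.98/month


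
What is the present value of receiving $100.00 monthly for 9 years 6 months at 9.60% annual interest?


Present value of an ordinary annuity: PV = PMT × (1 − (1 + r)^(−n)) / r
Monthly rate r = 0.096/12 = 0.008, n = 114
PV = $100.00 × (1 − (1 + 0.096/12)^(−114)) / (0.096/12)
PV = $100.00 × 74.602458
PV = $7,460.25

PV = PMT × (1-(1+r)^(-n))/r = $7,460.25


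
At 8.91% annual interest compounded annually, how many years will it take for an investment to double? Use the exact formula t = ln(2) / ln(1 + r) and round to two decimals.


Doubling condition: (1 + r)^t = 2
Take ln of both sides: t × ln(1 + r) = ln(2)
t = ln(2) / ln(1 + r)
t = 0.693147 / 0.085352
t = 8.12

t = ln(2) / ln(1 + r) = 8.12 years


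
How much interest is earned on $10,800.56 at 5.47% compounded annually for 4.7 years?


Compound interest earned = final amount − principal.
A = P(1 + r/n)^(nt) = $10,800.56 × (1 + 0.0547/1)^(1 × 4.7) = $13,872.42
Interest = A − P = $13,872.42 − $10,800.56 = $3,071.86

Interest = A - P = $3,071.86


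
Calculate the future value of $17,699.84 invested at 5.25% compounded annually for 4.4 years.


Compound interest formula: A = P(1 + r/n)^(nt)
A = $17,699.84 × (1 + 0.0525/1)^(1 × 4.4)
Growth factor: (1 + 0.0525/1)^4.4 = 1.252499
A = $17,699.84 × 1.252499
A = $22,169.03

A = P(1 + r/n)^(nt) = $22,169.03


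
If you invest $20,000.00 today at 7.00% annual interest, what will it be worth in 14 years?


Future value formula: FV = PV × (1 + r)^t
FV = $20,000.00 × (1 + 0.07)^14
FV = $20,000.00 × 2.578534
FV = $51,570.68

FV = PV × (1 + r)^t = $51,570.68


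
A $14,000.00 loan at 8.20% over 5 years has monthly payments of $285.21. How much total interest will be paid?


Total paid over the life of the loan = PMT × n.
Total paid = $285.21 × 60 = $17,112.60
Total interest = total paid − principal = $17,112.60 − $14,000.00 = $3,112.60

Total interest = (PMT × n) - PV = $3,112.60


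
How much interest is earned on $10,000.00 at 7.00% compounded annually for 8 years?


Compound interest earned = final amount − principal.
A = P(1 + r/n)^(nt) = $10,000.00 × (1 + 0.07/1)^(1 × 8) = $17,181.86
Interest = A − P = $17,181.86 − $10,000.00 = $7,181.86

Interest = A - P = $7,181.86


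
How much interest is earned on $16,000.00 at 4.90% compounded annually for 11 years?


Compound interest earned = final amount − principal.
A = P(1 + r/n)^(nt) = $16,000.00 × (1 + 0.049/1)^(1 × 11) = $27,080.11
Interest = A − P = $27,080.11 − $16,000.00 = $11,080.11

Interest = A - P = $11,080.11


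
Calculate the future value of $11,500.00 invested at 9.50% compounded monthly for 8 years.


Compound interest formula: A = P(1 + r/n)^(nt)
A = $11,500.00 × (1 + 0.095/12)^(12 × 8)
Growth factor: (1 + 0.095/12)^96 = 2.131887
A = $11,500.00 × 2.131887
A = $24,516.70

A = P(1 + r/n)^(nt) = $24,516.70


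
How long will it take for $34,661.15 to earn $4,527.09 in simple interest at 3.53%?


Rearrange the simple interest formula for t:
I = P × r × t  ⇒  t = I / (P × r)
t = $4,527.09 / ($34,661.15 × 0.0353)
t = 3.7

t = I/(P×r) = 3.7 years


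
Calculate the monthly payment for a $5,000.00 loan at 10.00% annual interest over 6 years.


Loan payment formula: PMT = PV × r / (1 − (1 + r)^(−n))
Monthly rate r = 0.1/12 ≈ 0.00833333, n = 72 months
Denominator: 1 − (1 + 0.1/12)^(−72) = 0.449822
PMT = $5,000.00 × (0.1/12) / 0.449822
PMT = $92.63 per month

PMT = PV × r / (1-(1+r)^(-n)) = $92.63/month


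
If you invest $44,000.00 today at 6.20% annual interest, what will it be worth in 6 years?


Future value formula: FV = PV × (1 + r)^t
FV = $44,000.00 × (1 + 0.062)^6
FV = $44,000.00 × 1.4346538
FV = $63,124.77

FV = PV × (1 + r)^t = $63,124.77


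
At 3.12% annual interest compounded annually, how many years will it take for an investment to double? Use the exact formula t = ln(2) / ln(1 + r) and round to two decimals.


Doubling condition: (1 + r)^t = 2
Take ln of both sides: t × ln(1 + r) = ln(2)
t = ln(2) / ln(1 + r)
t = 0.693147 / 0.030723
t = 22.56

t = ln(2) / ln(1 + r) = 22.56 years


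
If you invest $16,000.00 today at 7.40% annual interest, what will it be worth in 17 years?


Future value formula: FV = PV × (1 + r)^t
FV = $16,000.00 × (1 + 0.074)^17
FV = $16,000.00 × 3.365680
FV = $53,850.88

FV = PV × (1 + r)^t = $53,850.88


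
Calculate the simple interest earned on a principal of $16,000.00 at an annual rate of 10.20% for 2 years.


Simple interest formula: I = P × r × t
I = $16,000.00 × 0.102 × 2
I = $3,264.00

I = P × r × t = $3,264.00


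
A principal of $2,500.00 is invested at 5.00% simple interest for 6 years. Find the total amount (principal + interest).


Total amount formula: A = P(1 + rt) = P + P·r·t
Interest: I = P × r × t = $2,500.00 × 0.05 × 6 = $750.00
A = P + I = $2,500.00 + $750.00 = $3,250.00

A = P + I = P(1 + rt) = $3,250.00


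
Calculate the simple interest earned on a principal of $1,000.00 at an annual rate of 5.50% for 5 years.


Simple interest formula: I = P × r × t
I = $1,000.00 × 0.055 × 5
I = $275.00

I = P × r × t = $275.00


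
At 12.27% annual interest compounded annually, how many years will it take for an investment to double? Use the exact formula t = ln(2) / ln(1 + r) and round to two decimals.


Doubling condition: (1 + r)^t = 2
Take ln of both sides: t × ln(1 + r) = ln(2)
t = ln(2) / ln(1 + r)
t = 0.693147 / 0.115736
t = 5.99

t = ln(2) / ln(1 + r) = 5.99 years


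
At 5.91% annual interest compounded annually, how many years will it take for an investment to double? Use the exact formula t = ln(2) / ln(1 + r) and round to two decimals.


Doubling condition: (1 + r)^t = 2
Take ln of both sides: t × ln(1 + r) = ln(2)
t = ln(2) / ln(1 + r)
t = 0.693147 / 0.057419
t = 12.07

t = ln(2) / ln(1 + r) = 12.07 years


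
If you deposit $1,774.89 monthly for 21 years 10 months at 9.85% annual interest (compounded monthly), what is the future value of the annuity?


Future value of an ordinary annuity: FV = PMT × ((1 + r)^n − 1) / r
Monthly rate r = 0.0985/12 ≈ 0.00820833, n = 262
FV = $1,774.89 × ((1 + 0.0985/12)^262 − 1) / (0.0985/12)
FV = $1,774.89 × 915.507757
FV = $1,624,925.56

FV = PMT × ((1+r)^n - 1)/r = $1,624,925.56


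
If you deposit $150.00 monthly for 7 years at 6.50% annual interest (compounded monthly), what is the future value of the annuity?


Future value of an ordinary annuity: FV = PMT × ((1 + r)^n − 1) / r
Monthly rate r = 0.065/12 ≈ 0.00541667, n = 84
FV = $150.00 × ((1 + 0.065/12)^84 − 1) / (0.065/12)
FV = $150.00 × 106.013400
FV = $15,902.01

FV = PMT × ((1+r)^n - 1)/r = $15,902.01


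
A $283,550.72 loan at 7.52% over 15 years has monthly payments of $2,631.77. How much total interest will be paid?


Total paid over the life of the loan = PMT × n.
Total paid = $2,631.77 × 180 = $473,718.60
Total interest = total paid − principal = $473,718.60 − $283,550.72 = $190,167.88

Total interest = (PMT × n) - PV = $190,167.88


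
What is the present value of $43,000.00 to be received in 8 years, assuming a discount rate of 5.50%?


Present value formula: PV = FV / (1 + r)^t
PV = $43,000.00 / (1 + 0.055)^8
PV = $43,000.00 / 1.5346865
PV = $28,018.75

PV = FV / (1 + r)^t = $28,018.75
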